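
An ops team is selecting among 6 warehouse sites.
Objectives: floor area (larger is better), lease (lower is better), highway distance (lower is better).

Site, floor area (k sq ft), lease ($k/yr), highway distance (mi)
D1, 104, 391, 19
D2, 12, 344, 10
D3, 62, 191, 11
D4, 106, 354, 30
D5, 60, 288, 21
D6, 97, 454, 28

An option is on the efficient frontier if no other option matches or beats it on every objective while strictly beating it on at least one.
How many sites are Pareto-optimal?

D1: not dominated.
D2: not dominated (best highway distance).
D3: not dominated (best lease).
D4: not dominated (best floor area).
D5: dominated by D3 (floor area 62≥60, lease 191≤288, highway distance 11≤21).
D6: dominated by D1 (floor area 104≥97, lease 391≤454, highway distance 19≤28).
Pareto-optimal: D1, D2, D3, D4 → 4.

4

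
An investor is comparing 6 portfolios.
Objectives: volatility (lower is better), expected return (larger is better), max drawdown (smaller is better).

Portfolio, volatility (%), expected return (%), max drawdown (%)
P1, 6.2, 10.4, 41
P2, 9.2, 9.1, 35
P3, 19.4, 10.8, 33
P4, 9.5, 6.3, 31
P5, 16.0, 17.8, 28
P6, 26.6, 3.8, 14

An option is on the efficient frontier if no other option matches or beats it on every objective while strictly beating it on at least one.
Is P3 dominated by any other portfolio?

Yes

P5 vs P3: volatility 16.0≤19.4, expected return 17.8≥10.8, max drawdown 28≤33 — P5 is at least as good on every objective and strictly better on at least one, so P5 dominates P3.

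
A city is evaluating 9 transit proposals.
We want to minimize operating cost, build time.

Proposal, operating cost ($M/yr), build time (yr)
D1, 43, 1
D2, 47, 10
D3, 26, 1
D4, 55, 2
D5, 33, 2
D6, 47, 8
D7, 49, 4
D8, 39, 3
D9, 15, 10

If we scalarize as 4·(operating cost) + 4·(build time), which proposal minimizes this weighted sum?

D9

D1: 4·43 + 4·1 = 176
D2: 4·47 + 4·10 = 228
D3: 4·26 + 4·1 = 108
D4: 4·55 + 4·2 = 228
D5: 4·33 + 4·2 = 140
D6: 4·47 + 4·8 = 220
D7: 4·49 + 4·4 = 212
D8: 4·39 + 4·3 = 168
D9: 4·15 + 4·10 = 100
Lowest: D9 at 100.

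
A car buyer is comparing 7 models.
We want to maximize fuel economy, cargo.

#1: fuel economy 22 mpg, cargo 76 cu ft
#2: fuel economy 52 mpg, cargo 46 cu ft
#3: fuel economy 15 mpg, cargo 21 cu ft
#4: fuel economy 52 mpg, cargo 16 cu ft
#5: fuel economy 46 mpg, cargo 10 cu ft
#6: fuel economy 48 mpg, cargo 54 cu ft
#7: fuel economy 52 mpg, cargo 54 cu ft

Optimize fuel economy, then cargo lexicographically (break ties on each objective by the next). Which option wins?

#7

First maximize fuel economy: best is 52, kept {#2, #4, #7}.
Then maximize cargo: best is 54, kept {#7}.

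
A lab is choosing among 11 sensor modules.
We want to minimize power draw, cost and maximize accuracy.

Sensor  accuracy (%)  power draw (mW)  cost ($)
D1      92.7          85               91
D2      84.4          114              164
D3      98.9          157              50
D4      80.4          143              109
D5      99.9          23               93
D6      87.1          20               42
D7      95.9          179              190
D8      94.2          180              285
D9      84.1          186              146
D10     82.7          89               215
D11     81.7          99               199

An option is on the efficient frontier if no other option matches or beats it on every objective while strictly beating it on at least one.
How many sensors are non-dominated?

D1: not dominated.
D2: dominated by D1 (accuracy 92.7≥84.4, power draw 85≤114, cost 91≤164).
D3: not dominated.
D4: dominated by D1 (accuracy 92.7≥80.4, power draw 85≤143, cost 91≤109).
D5: not dominated (best accuracy).
D6: not dominated (best power draw).
D7: dominated by D3 (accuracy 98.9≥95.9, power draw 157≤179, cost 50≤190).
D8: dominated by D3 (accuracy 98.9≥94.2, power draw 157≤180, cost 50≤285).
D9: dominated by D1 (accuracy 92.7≥84.1, power draw 85≤186, cost 91≤146).
D10: dominated by D1 (accuracy 92.7≥82.7, power draw 85≤89, cost 91≤215).
D11: dominated by D1 (accuracy 92.7≥81.7, power draw 85≤99, cost 91≤199).
Pareto-optimal: D1, D3, D5, D6 → 4.

4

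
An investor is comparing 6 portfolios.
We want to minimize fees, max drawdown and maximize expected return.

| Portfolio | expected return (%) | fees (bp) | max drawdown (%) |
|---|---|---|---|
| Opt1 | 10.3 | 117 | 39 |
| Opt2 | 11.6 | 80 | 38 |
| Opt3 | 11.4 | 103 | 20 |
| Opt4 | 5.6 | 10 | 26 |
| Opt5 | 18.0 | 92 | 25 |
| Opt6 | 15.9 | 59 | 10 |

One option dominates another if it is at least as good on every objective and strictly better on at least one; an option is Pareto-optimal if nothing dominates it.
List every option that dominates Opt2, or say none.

Opt6: expected return 15.9≥11.6, fees 59≤80, max drawdown 10≤38 — dominates Opt2.
Others (Opt1, Opt3, Opt4, Opt5) are each worse than Opt2 on at least one objective.

Opt6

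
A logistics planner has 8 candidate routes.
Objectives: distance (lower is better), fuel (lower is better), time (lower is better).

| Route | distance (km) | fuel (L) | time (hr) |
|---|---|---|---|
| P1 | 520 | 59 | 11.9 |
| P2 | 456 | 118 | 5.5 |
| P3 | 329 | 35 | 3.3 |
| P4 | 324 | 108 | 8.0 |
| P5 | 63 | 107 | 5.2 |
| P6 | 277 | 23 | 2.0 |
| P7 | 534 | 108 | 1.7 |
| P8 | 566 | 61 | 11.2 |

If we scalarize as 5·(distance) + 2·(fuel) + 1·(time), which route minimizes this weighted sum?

P5

P1: 5·520 + 2·59 + 1·11.9 = 2729.9
P2: 5·456 + 2·118 + 1·5.5 = 2521.5
P3: 5·329 + 2·35 + 1·3.3 = 1718.3
P4: 5·324 + 2·108 + 1·8.0 = 1844.0
P5: 5·63 + 2·107 + 1·5.2 = 534.2
P6: 5·277 + 2·23 + 1·2.0 = 1433.0
P7: 5·534 + 2·108 + 1·1.7 = 2887.7
P8: 5·566 + 2·61 + 1·11.2 = 2963.2
Lowest: P5 at 534.2.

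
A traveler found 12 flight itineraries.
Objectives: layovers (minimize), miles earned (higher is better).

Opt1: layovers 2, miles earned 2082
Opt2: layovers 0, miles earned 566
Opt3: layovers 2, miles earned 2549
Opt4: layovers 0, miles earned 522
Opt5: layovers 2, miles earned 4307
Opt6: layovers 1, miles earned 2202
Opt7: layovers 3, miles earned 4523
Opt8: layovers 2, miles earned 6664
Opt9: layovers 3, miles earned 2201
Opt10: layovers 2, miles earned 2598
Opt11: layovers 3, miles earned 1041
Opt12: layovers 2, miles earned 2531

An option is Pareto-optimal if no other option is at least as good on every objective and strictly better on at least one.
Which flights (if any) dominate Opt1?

Opt3, Opt5, Opt6, Opt8, Opt10, Opt12

Opt3: layovers 2≤2, miles earned 2549≥2082 — dominates Opt1.
Opt5: layovers 2≤2, miles earned 4307≥2082 — dominates Opt1.
Opt6: layovers 1≤2, miles earned 2202≥2082 — dominates Opt1.
Opt8: layovers 2≤2, miles earned 6664≥2082 — dominates Opt1.
Opt10: layovers 2≤2, miles earned 2598≥2082 — dominates Opt1.
Opt12: layovers 2≤2, miles earned 2531≥2082 — dominates Opt1.
Others (Opt2, Opt4, Opt7, Opt9, Opt11) are each worse than Opt1 on at least one objective.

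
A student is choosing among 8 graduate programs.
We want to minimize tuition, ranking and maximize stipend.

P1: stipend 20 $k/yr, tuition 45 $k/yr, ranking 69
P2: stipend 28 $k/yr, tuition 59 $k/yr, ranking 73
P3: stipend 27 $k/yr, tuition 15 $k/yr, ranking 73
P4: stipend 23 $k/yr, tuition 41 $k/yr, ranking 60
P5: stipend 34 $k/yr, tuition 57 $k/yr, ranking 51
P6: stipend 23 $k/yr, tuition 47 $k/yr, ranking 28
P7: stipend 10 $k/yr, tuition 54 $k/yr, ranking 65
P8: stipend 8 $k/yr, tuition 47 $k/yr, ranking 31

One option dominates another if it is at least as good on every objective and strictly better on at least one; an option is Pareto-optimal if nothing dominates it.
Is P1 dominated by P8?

P8 vs P1: P8 is worse on stipend (8 vs 20), so it does not dominate P1.

No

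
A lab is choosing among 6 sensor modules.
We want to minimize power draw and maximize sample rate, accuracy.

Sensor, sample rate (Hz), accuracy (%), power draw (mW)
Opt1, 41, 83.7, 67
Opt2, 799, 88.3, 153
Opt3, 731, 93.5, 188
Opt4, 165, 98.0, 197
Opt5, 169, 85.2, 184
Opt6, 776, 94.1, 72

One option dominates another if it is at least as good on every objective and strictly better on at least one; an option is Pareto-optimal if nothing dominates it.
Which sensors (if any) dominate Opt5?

Opt2, Opt6

Opt2: sample rate 799≥169, accuracy 88.3≥85.2, power draw 153≤184 — dominates Opt5.
Opt6: sample rate 776≥169, accuracy 94.1≥85.2, power draw 72≤184 — dominates Opt5.
Others (Opt1, Opt3, Opt4) are each worse than Opt5 on at least one objective.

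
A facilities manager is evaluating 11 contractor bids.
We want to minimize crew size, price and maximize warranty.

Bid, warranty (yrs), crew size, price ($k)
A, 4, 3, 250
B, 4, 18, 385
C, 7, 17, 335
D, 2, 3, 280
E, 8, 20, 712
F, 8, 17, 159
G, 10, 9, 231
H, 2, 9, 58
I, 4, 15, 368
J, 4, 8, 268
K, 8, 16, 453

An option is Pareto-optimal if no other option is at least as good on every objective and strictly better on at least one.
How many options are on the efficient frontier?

A: not dominated.
B: dominated by A (warranty 4≥4, crew size 3≤18, price 250≤385).
C: dominated by F (warranty 8≥7, crew size 17≤17, price 159≤335).
D: dominated by A (warranty 4≥2, crew size 3≤3, price 250≤280).
E: dominated by F (warranty 8≥8, crew size 17≤20, price 159≤712).
F: not dominated.
G: not dominated (best warranty).
H: not dominated (best price).
I: dominated by A (warranty 4≥4, crew size 3≤15, price 250≤368).
J: dominated by A (warranty 4≥4, crew size 3≤8, price 250≤268).
K: dominated by G (warranty 10≥8, crew size 9≤16, price 231≤453).
Pareto-optimal: A, F, G, H → 4.

4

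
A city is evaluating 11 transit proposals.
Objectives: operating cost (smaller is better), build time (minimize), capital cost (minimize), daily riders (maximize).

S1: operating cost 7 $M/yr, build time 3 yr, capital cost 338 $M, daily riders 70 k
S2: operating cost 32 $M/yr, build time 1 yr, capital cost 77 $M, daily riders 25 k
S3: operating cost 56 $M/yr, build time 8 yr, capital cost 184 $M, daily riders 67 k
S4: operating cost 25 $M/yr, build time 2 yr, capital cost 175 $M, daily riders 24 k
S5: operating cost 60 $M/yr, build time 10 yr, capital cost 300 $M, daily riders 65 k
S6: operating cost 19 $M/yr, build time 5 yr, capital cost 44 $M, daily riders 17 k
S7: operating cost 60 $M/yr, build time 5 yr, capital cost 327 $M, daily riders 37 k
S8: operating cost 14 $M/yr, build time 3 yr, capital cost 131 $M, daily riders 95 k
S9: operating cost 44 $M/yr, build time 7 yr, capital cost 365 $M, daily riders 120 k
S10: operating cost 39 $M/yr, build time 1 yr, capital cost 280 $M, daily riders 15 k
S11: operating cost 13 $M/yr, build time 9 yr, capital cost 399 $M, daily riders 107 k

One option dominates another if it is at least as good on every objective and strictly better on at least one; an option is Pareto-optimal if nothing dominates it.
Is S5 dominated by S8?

Yes

S8 vs S5: operating cost 14≤60, build time 3≤10, capital cost 131≤300, daily riders 95≥65 — S8 is at least as good on every objective with at least one strict improvement.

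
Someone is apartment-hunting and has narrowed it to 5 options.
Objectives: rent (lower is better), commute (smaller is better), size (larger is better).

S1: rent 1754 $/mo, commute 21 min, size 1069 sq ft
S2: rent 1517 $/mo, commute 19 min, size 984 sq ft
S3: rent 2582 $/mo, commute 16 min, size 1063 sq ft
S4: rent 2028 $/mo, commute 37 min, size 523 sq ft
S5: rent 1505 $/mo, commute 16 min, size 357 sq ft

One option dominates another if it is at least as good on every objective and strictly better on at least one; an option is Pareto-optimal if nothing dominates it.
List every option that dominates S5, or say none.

none

S1: worse on rent (1754 vs 1505).
S2: worse on rent (1517 vs 1505).
S3: worse on rent (2582 vs 1505).
S4: worse on rent (2028 vs 1505).
No option dominates S5.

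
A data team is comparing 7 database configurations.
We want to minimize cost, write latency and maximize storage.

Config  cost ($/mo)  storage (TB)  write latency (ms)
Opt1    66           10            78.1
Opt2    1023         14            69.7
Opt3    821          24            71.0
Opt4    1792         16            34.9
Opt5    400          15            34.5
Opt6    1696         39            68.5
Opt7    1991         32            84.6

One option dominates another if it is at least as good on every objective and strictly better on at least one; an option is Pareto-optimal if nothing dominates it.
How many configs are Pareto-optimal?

Opt1: not dominated (best cost).
Opt2: dominated by Opt5 (cost 400≤1023, storage 15≥14, write latency 34.5≤69.7).
Opt3: not dominated.
Opt4: not dominated.
Opt5: not dominated (best write latency).
Opt6: not dominated (best storage).
Opt7: dominated by Opt6 (cost 1696≤1991, storage 39≥32, write latency 68.5≤84.6).
Pareto-optimal: Opt1, Opt3, Opt4, Opt5, Opt6 → 5.

5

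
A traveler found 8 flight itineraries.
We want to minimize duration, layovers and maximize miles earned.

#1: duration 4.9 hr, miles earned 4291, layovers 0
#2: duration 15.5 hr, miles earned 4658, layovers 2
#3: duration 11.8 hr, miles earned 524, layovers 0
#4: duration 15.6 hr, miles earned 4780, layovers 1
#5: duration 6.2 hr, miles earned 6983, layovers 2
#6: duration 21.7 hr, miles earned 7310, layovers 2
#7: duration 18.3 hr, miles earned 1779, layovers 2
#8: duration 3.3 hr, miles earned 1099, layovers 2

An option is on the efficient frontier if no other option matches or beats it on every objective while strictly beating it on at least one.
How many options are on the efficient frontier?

5

#1: not dominated.
#2: dominated by #5 (duration 6.2≤15.5, miles earned 6983≥4658, layovers 2≤2).
#3: dominated by #1 (duration 4.9≤11.8, miles earned 4291≥524, layovers 0≤0).
#4: not dominated.
#5: not dominated.
#6: not dominated (best miles earned).
#7: dominated by #1 (duration 4.9≤18.3, miles earned 4291≥1779, layovers 0≤2).
#8: not dominated (best duration).
Pareto-optimal: #1, #4, #5, #6, #8 → 5.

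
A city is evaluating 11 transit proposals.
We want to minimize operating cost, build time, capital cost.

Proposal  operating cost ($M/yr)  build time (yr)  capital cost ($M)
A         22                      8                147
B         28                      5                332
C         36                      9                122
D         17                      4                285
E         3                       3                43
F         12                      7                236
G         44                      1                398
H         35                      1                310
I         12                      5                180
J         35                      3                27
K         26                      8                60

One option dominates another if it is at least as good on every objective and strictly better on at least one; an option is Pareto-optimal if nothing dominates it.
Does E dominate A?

Yes

E vs A: operating cost 3≤22, build time 3≤8, capital cost 43≤147 — E is at least as good on every objective with at least one strict improvement.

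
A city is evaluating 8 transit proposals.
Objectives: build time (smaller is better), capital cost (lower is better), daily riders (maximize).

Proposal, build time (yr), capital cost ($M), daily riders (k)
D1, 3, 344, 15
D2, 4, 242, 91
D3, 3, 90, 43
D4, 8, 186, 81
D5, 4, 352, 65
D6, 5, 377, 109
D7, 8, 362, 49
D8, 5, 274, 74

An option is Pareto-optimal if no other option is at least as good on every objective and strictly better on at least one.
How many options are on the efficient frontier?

D1: dominated by D3 (build time 3≤3, capital cost 90≤344, daily riders 43≥15).
D2: not dominated.
D3: not dominated (best capital cost).
D4: not dominated.
D5: dominated by D2 (build time 4≤4, capital cost 242≤352, daily riders 91≥65).
D6: not dominated (best daily riders).
D7: dominated by D2 (build time 4≤8, capital cost 242≤362, daily riders 91≥49).
D8: dominated by D2 (build time 4≤5, capital cost 242≤274, daily riders 91≥74).
Pareto-optimal: D2, D3, D4, D6 → 4.

4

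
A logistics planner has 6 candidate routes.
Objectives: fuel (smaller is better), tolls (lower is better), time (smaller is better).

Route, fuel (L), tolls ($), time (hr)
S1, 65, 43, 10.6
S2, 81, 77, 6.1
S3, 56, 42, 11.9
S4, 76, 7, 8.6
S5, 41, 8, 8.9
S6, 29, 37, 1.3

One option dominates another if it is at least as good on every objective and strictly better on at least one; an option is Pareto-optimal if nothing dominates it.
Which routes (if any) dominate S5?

S1: worse on fuel (65 vs 41).
S2: worse on fuel (81 vs 41).
S3: worse on fuel (56 vs 41).
S4: worse on fuel (76 vs 41).
S6: worse on tolls (37 vs 8).
No option dominates S5.

none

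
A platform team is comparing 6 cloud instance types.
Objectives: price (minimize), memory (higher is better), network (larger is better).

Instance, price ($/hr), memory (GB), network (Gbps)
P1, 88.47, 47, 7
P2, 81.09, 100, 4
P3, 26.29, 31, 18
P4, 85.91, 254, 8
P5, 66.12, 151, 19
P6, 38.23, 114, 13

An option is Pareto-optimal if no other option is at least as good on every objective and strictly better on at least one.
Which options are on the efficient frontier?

P3, P4, P5, P6

P1: dominated by P4 (price 85.91≤88.47, memory 254≥47, network 8≥7).
P2: dominated by P5 (price 66.12≤81.09, memory 151≥100, network 19≥4).
P3: not dominated (best price).
P4: not dominated (best memory).
P5: not dominated (best network).
P6: not dominated.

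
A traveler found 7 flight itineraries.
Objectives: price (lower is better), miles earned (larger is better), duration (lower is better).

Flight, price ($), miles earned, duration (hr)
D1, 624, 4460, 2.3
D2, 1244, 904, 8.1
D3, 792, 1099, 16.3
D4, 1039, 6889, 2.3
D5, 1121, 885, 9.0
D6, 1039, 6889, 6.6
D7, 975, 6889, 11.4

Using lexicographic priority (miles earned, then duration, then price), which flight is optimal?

First maximize miles earned: best is 6889, kept {D4, D6, D7}.
Then minimize duration: best is 2.3, kept {D4}.

D4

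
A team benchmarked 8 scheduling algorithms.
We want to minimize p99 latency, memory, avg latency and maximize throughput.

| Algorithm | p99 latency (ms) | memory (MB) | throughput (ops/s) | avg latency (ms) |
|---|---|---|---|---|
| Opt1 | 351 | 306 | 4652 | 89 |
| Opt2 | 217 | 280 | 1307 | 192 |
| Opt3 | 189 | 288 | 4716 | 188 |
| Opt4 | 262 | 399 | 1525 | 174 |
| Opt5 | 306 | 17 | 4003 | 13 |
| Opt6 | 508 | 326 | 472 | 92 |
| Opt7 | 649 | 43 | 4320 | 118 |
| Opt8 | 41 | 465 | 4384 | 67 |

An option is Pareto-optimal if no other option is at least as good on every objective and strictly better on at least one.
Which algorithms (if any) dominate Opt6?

Opt1: p99 latency 351≤508, memory 306≤326, throughput 4652≥472, avg latency 89≤92 — dominates Opt6.
Opt5: p99 latency 306≤508, memory 17≤326, throughput 4003≥472, avg latency 13≤92 — dominates Opt6.
Others (Opt2, Opt3, Opt4, Opt7, Opt8) are each worse than Opt6 on at least one objective.

Opt1, Opt5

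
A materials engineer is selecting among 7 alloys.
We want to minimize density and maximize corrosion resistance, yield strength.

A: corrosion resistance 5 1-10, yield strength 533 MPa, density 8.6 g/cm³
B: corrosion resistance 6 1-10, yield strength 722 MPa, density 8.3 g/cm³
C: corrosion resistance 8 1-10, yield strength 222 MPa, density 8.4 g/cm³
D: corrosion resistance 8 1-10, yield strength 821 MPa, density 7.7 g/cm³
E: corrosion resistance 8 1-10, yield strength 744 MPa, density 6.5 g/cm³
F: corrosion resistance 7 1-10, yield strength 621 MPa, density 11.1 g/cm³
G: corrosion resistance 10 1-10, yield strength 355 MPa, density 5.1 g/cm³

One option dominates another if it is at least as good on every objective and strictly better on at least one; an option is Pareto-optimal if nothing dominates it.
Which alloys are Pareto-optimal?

D, E, G

A: dominated by B (corrosion resistance 6≥5, yield strength 722≥533, density 8.3≤8.6).
B: dominated by D (corrosion resistance 8≥6, yield strength 821≥722, density 7.7≤8.3).
C: dominated by D (corrosion resistance 8≥8, yield strength 821≥222, density 7.7≤8.4).
D: not dominated (best yield strength).
E: not dominated.
F: dominated by D (corrosion resistance 8≥7, yield strength 821≥621, density 7.7≤11.1).
G: not dominated (best corrosion resistance).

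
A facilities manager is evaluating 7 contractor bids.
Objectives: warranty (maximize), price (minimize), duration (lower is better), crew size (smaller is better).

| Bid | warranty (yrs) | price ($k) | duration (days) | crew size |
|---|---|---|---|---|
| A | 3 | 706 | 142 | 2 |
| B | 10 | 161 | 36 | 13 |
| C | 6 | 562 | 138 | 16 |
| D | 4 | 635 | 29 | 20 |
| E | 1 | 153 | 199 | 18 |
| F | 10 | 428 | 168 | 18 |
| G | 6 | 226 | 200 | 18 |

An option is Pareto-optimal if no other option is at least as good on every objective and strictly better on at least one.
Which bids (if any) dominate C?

B

B: warranty 10≥6, price 161≤562, duration 36≤138, crew size 13≤16 — dominates C.
Others (A, D, E, F, G) are each worse than C on at least one objective.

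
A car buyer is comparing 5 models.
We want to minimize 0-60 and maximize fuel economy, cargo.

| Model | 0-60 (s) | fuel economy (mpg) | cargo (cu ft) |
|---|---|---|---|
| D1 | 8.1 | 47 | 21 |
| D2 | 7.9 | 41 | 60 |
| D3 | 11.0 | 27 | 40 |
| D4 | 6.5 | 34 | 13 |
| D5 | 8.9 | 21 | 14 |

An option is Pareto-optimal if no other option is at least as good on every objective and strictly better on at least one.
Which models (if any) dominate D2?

D1: worse on 0-60 (8.1 vs 7.9).
D3: worse on 0-60 (11.0 vs 7.9).
D4: worse on fuel economy (34 vs 41).
D5: worse on 0-60 (8.9 vs 7.9).
No option dominates D2.

none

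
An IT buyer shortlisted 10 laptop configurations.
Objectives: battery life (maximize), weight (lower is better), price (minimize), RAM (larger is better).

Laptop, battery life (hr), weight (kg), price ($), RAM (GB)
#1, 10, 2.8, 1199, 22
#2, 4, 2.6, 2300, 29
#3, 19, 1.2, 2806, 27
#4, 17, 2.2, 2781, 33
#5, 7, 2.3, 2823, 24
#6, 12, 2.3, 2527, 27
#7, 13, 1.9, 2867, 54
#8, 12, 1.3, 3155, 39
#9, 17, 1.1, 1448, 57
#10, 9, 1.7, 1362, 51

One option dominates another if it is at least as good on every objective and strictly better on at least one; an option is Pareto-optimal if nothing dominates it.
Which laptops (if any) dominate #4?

#9

#9: battery life 17≥17, weight 1.1≤2.2, price 1448≤2781, RAM 57≥33 — dominates #4.
Others (#1, #2, #3, #5, #6, #7, #8, #10) are each worse than #4 on at least one objective.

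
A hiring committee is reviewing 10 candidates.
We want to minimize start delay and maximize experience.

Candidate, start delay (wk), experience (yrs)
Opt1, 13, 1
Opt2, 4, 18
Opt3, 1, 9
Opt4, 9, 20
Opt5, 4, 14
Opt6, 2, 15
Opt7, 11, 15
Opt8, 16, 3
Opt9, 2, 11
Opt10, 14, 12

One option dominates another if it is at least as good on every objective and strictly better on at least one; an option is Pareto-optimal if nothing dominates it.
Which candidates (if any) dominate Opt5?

Opt2: start delay 4≤4, experience 18≥14 — dominates Opt5.
Opt6: start delay 2≤4, experience 15≥14 — dominates Opt5.
Others (Opt1, Opt3, Opt4, Opt7, Opt8, Opt9, Opt10) are each worse than Opt5 on at least one objective.

Opt2, Opt6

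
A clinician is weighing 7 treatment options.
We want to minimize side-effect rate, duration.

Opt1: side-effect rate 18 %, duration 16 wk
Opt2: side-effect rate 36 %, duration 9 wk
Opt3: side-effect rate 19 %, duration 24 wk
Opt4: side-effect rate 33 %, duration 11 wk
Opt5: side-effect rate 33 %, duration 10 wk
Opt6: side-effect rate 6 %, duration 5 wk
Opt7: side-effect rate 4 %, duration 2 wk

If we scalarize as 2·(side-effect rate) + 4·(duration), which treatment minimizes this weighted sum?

Opt7

Opt1: 2·18 + 4·16 = 100
Opt2: 2·36 + 4·9 = 108
Opt3: 2·19 + 4·24 = 134
Opt4: 2·33 + 4·11 = 110
Opt5: 2·33 + 4·10 = 106
Opt6: 2·6 + 4·5 = 32
Opt7: 2·4 + 4·2 = 16
Lowest: Opt7 at 16.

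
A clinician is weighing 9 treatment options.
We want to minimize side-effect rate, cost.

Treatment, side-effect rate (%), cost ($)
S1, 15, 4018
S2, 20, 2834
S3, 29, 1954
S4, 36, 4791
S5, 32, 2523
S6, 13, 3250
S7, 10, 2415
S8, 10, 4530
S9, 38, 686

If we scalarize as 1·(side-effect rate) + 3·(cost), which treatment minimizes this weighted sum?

S1: 1·15 + 3·4018 = 12069
S2: 1·20 + 3·2834 = 8522
S3: 1·29 + 3·1954 = 5891
S4: 1·36 + 3·4791 = 14409
S5: 1·32 + 3·2523 = 7601
S6: 1·13 + 3·3250 = 9763
S7: 1·10 + 3·2415 = 7255
S8: 1·10 + 3·4530 = 13600
S9: 1·38 + 3·686 = 2096
Lowest: S9 at 2096.

S9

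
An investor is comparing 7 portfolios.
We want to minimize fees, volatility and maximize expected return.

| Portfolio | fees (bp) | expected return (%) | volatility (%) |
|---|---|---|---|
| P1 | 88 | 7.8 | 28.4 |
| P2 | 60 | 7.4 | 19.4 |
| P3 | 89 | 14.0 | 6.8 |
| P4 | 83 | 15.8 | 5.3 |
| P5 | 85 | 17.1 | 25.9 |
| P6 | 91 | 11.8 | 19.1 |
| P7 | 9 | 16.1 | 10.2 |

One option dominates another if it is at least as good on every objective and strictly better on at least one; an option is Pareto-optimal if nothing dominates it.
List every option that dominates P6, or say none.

P3: fees 89≤91, expected return 14.0≥11.8, volatility 6.8≤19.1 — dominates P6.
P4: fees 83≤91, expected return 15.8≥11.8, volatility 5.3≤19.1 — dominates P6.
P7: fees 9≤91, expected return 16.1≥11.8, volatility 10.2≤19.1 — dominates P6.
Others (P1, P2, P5) are each worse than P6 on at least one objective.

P3, P4, P7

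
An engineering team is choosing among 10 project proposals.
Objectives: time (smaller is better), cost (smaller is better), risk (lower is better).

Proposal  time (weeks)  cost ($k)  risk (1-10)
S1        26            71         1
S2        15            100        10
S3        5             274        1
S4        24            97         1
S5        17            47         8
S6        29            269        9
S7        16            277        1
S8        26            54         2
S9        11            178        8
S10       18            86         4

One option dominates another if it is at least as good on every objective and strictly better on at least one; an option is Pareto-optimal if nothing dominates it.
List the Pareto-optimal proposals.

S1, S2, S3, S4, S5, S8, S9, S10

S1: not dominated.
S2: not dominated.
S3: not dominated (best time).
S4: not dominated.
S5: not dominated (best cost).
S6: dominated by S1 (time 26≤29, cost 71≤269, risk 1≤9).
S7: dominated by S3 (time 5≤16, cost 274≤277, risk 1≤1).
S8: not dominated.
S9: not dominated.
S10: not dominated.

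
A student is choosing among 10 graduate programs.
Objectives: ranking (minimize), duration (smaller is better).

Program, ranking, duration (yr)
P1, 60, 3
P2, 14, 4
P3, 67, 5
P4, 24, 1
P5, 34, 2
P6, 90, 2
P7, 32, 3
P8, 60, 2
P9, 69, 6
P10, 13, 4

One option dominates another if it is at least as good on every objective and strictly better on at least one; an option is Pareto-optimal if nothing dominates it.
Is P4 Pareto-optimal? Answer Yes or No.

P1: worse on ranking (60 vs 24).
P2: worse on duration (4 vs 1).
P3: worse on ranking (67 vs 24).
P5: worse on ranking (34 vs 24).
P6: worse on ranking (90 vs 24).
P7: worse on ranking (32 vs 24).
P8: worse on ranking (60 vs 24).
P9: worse on ranking (69 vs 24).
P10: worse on duration (4 vs 1).
No option is at least as good as P4 on every objective and strictly better on one.

Yes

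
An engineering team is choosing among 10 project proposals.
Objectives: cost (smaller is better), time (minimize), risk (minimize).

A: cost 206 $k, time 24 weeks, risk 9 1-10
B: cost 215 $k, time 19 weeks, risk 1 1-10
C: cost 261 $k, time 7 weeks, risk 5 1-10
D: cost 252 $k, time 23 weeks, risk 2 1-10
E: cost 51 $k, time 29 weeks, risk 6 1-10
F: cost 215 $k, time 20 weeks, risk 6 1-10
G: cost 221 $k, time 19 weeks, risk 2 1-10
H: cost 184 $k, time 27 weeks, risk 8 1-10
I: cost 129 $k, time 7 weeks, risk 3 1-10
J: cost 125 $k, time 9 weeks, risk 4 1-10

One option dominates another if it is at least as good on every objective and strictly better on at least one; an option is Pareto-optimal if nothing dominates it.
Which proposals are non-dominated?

A: dominated by I (cost 129≤206, time 7≤24, risk 3≤9).
B: not dominated (best risk).
C: dominated by I (cost 129≤261, time 7≤7, risk 3≤5).
D: dominated by B (cost 215≤252, time 19≤23, risk 1≤2).
E: not dominated (best cost).
F: dominated by B (cost 215≤215, time 19≤20, risk 1≤6).
G: dominated by B (cost 215≤221, time 19≤19, risk 1≤2).
H: dominated by I (cost 129≤184, time 7≤27, risk 3≤8).
I: not dominated.
J: not dominated.

B, E, I, J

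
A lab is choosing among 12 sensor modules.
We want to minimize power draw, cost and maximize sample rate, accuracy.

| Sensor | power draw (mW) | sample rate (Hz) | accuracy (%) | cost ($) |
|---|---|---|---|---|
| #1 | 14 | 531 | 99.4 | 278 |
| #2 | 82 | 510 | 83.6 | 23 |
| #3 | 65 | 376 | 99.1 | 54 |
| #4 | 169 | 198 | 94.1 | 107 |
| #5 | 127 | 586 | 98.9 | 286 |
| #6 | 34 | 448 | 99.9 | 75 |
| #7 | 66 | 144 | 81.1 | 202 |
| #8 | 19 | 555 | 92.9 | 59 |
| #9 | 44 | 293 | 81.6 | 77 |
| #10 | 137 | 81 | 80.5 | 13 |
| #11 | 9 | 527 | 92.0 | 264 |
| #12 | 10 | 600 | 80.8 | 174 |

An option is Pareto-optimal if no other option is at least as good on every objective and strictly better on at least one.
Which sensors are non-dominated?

#1, #2, #3, #5, #6, #8, #10, #11, #12

#1: not dominated.
#2: not dominated.
#3: not dominated.
#4: dominated by #3 (power draw 65≤169, sample rate 376≥198, accuracy 99.1≥94.1, cost 54≤107).
#5: not dominated.
#6: not dominated (best accuracy).
#7: dominated by #3 (power draw 65≤66, sample rate 376≥144, accuracy 99.1≥81.1, cost 54≤202).
#8: not dominated.
#9: dominated by #6 (power draw 34≤44, sample rate 448≥293, accuracy 99.9≥81.6, cost 75≤77).
#10: not dominated (best cost).
#11: not dominated (best power draw).
#12: not dominated (best sample rate).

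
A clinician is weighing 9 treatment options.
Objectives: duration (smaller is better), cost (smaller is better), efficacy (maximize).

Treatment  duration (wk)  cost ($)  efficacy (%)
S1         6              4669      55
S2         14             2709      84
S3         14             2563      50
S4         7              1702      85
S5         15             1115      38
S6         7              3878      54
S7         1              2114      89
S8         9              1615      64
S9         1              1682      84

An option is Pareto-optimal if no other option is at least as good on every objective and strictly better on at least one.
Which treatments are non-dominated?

S4, S5, S7, S8, S9

S1: dominated by S7 (duration 1≤6, cost 2114≤4669, efficacy 89≥55).
S2: dominated by S4 (duration 7≤14, cost 1702≤2709, efficacy 85≥84).
S3: dominated by S4 (duration 7≤14, cost 1702≤2563, efficacy 85≥50).
S4: not dominated.
S5: not dominated (best cost).
S6: dominated by S4 (duration 7≤7, cost 1702≤3878, efficacy 85≥54).
S7: not dominated (best efficacy).
S8: not dominated.
S9: not dominated.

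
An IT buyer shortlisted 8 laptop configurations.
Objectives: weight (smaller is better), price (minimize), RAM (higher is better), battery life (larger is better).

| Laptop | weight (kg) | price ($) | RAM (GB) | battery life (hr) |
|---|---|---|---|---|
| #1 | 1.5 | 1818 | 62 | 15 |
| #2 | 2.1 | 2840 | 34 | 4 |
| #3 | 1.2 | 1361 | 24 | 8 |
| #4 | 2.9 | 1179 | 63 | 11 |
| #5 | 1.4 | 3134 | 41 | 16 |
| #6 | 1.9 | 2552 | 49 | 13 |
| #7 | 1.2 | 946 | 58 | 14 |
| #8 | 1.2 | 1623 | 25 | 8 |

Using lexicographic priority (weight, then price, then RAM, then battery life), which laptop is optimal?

#7

First minimize weight: best is 1.2, kept {#3, #7, #8}.
Then minimize price: best is 946, kept {#7}.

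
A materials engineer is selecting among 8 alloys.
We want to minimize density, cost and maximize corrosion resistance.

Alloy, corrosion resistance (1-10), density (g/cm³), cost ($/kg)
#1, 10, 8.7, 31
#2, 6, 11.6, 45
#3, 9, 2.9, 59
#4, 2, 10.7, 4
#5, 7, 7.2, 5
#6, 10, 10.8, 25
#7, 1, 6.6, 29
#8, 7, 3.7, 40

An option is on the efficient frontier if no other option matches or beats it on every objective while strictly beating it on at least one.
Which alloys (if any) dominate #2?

#1: corrosion resistance 10≥6, density 8.7≤11.6, cost 31≤45 — dominates #2.
#5: corrosion resistance 7≥6, density 7.2≤11.6, cost 5≤45 — dominates #2.
#6: corrosion resistance 10≥6, density 10.8≤11.6, cost 25≤45 — dominates #2.
#8: corrosion resistance 7≥6, density 3.7≤11.6, cost 40≤45 — dominates #2.
Others (#3, #4, #7) are each worse than #2 on at least one objective.

#1, #5, #6, #8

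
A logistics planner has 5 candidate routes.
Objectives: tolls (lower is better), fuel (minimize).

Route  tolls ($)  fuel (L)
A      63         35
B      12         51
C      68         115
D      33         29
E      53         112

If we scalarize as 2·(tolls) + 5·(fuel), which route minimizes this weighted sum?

A: 2·63 + 5·35 = 301
B: 2·12 + 5·51 = 279
C: 2·68 + 5·115 = 711
D: 2·33 + 5·29 = 211
E: 2·53 + 5·112 = 666
Lowest: D at 211.

D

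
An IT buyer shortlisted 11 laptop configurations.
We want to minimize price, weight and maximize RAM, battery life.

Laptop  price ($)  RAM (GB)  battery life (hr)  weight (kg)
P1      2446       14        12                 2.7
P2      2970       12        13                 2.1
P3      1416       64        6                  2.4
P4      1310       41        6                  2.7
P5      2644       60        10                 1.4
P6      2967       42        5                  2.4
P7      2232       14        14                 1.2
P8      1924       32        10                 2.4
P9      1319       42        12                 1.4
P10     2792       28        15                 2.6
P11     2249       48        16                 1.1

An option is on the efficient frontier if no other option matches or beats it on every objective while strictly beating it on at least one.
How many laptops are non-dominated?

6

P1: dominated by P7 (price 2232≤2446, RAM 14≥14, battery life 14≥12, weight 1.2≤2.7).
P2: dominated by P7 (price 2232≤2970, RAM 14≥12, battery life 14≥13, weight 1.2≤2.1).
P3: not dominated (best RAM).
P4: not dominated (best price).
P5: not dominated.
P6: dominated by P3 (price 1416≤2967, RAM 64≥42, battery life 6≥5, weight 2.4≤2.4).
P7: not dominated.
P8: dominated by P9 (price 1319≤1924, RAM 42≥32, battery life 12≥10, weight 1.4≤2.4).
P9: not dominated.
P10: dominated by P11 (price 2249≤2792, RAM 48≥28, battery life 16≥15, weight 1.1≤2.6).
P11: not dominated (best battery life).
Pareto-optimal: P3, P4, P5, P7, P9, P11 → 6.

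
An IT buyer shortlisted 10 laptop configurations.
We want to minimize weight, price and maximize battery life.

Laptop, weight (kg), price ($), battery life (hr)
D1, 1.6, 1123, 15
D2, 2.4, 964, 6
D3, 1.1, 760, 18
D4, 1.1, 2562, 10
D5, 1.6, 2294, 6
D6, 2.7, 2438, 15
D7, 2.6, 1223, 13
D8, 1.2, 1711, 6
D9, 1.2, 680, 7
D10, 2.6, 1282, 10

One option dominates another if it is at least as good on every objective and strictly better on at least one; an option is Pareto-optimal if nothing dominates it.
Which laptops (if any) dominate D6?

D1, D3

D1: weight 1.6≤2.7, price 1123≤2438, battery life 15≥15 — dominates D6.
D3: weight 1.1≤2.7, price 760≤2438, battery life 18≥15 — dominates D6.
Others (D2, D4, D5, D7, D8, D9, D10) are each worse than D6 on at least one objective.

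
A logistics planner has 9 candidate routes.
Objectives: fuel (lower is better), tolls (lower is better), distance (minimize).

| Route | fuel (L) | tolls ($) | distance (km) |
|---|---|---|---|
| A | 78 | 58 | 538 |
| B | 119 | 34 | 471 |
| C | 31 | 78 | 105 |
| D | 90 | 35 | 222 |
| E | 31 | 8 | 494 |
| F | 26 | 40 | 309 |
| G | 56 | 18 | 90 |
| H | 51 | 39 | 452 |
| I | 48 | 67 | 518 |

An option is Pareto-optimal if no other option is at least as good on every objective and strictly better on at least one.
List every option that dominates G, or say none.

A: worse on fuel (78 vs 56).
B: worse on fuel (119 vs 56).
C: worse on tolls (78 vs 18).
D: worse on fuel (90 vs 56).
E: worse on distance (494 vs 90).
F: worse on tolls (40 vs 18).
H: worse on tolls (39 vs 18).
I: worse on tolls (67 vs 18).
No option dominates G.

none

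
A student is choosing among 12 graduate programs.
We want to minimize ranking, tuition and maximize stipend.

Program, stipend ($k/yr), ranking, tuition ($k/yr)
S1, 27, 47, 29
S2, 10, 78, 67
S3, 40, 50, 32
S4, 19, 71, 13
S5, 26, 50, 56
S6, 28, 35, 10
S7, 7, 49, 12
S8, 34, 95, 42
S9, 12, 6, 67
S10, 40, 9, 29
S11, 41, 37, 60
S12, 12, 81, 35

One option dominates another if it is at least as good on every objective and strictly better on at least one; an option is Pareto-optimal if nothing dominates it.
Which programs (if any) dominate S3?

S10

S10: stipend 40≥40, ranking 9≤50, tuition 29≤32 — dominates S3.
Others (S1, S2, S4, S5, S6, S7, S8, S9, S11, S12) are each worse than S3 on at least one objective.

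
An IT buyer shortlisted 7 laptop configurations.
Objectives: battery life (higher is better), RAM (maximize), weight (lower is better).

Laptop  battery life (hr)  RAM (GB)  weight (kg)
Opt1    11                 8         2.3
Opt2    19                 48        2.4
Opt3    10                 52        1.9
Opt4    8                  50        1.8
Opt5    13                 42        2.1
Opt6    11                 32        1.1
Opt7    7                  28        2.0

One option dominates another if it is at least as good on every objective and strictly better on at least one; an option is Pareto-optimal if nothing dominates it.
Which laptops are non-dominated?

Opt1: dominated by Opt5 (battery life 13≥11, RAM 42≥8, weight 2.1≤2.3).
Opt2: not dominated (best battery life).
Opt3: not dominated (best RAM).
Opt4: not dominated.
Opt5: not dominated.
Opt6: not dominated (best weight).
Opt7: dominated by Opt3 (battery life 10≥7, RAM 52≥28, weight 1.9≤2.0).

Opt2, Opt3, Opt4, Opt5, Opt6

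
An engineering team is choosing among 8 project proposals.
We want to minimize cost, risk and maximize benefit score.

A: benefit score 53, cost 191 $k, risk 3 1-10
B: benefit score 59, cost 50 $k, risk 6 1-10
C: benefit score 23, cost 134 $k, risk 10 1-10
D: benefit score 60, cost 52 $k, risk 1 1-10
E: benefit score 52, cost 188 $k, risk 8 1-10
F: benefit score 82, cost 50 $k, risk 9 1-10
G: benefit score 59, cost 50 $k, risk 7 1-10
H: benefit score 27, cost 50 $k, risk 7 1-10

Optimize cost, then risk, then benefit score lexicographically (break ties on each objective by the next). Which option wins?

B

First minimize cost: best is 50, kept {B, F, G, H}.
Then minimize risk: best is 6, kept {B}.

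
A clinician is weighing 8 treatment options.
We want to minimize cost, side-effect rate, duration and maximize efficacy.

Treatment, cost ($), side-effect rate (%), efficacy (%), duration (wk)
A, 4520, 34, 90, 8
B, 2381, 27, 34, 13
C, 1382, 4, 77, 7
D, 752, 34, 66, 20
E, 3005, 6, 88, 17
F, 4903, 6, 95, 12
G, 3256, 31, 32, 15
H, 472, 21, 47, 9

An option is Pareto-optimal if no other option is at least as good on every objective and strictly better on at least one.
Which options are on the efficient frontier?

A: not dominated.
B: dominated by C (cost 1382≤2381, side-effect rate 4≤27, efficacy 77≥34, duration 7≤13).
C: not dominated (best side-effect rate).
D: not dominated.
E: not dominated.
F: not dominated (best efficacy).
G: dominated by B (cost 2381≤3256, side-effect rate 27≤31, efficacy 34≥32, duration 13≤15).
H: not dominated (best cost).

A, C, D, E, F, H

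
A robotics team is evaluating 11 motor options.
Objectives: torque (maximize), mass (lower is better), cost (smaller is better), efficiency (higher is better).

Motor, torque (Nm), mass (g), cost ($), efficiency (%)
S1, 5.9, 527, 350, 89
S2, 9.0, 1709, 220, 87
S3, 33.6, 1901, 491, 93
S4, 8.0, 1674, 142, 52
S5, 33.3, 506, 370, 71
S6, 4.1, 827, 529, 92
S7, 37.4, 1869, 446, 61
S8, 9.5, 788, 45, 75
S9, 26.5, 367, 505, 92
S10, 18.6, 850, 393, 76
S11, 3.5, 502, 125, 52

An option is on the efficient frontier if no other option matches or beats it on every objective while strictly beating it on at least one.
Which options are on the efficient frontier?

S1, S2, S3, S5, S7, S8, S9, S10, S11

S1: not dominated.
S2: not dominated.
S3: not dominated (best efficiency).
S4: dominated by S8 (torque 9.5≥8.0, mass 788≤1674, cost 45≤142, efficiency 75≥52).
S5: not dominated.
S6: dominated by S9 (torque 26.5≥4.1, mass 367≤827, cost 505≤529, efficiency 92≥92).
S7: not dominated (best torque).
S8: not dominated (best cost).
S9: not dominated (best mass).
S10: not dominated.
S11: not dominated.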